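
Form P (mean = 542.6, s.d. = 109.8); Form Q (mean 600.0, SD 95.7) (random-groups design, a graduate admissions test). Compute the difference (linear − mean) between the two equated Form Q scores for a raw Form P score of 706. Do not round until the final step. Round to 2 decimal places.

Mean-equated: 706 + (600.0 − 542.6) = 763.40
Linear-equated: (95.7/109.8)(706 − 542.6) + 600.0 = 742.417
Difference = 742.417 − 763.40 = -20.98

-20.98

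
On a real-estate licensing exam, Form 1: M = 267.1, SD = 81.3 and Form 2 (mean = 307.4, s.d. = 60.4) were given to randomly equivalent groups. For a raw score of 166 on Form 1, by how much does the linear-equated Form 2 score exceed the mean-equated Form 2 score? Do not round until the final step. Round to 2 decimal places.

25.99

Mean-equated: 166 + (307.4 − 267.1) = 206.30
Linear-equated: (60.4/81.3)(166 − 267.1) + 307.4 = 232.290
Difference = 232.290 − 206.30 = 25.99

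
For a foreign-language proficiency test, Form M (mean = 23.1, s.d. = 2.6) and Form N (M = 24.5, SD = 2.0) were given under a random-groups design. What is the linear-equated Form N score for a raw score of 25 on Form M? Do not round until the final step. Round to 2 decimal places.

Linear equating: y = (SD_Y/SD_X)(x − M_X) + M_Y
y = (2.0/2.6)(25 − 23.1) + 24.5
y = 0.769231 × 1.9 + 24.5 = 1.4615 + 24.5 = 25.96

25.96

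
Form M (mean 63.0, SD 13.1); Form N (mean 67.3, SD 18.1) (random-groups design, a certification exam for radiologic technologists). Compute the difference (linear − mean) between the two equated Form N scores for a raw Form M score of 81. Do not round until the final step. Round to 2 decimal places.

Mean-equated: 81 + (67.3 − 63.0) = 85.30
Linear-equated: (18.1/13.1)(81 − 63.0) + 67.3 = 92.170
Difference = 92.170 − 85.30 = 6.87

6.87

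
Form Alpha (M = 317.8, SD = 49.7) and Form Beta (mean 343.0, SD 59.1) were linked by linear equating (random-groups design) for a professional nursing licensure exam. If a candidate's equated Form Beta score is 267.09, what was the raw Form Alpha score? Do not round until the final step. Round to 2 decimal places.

Invert y = (SD_Y/SD_X)(x − M_X) + M_Y:
x = (SD_X/SD_Y)(y − M_Y) + M_X = (49.7/59.1)(267.09 − 343.0) + 317.8
x = 0.840948 × -75.910 + 317.8 = 253.96

253.96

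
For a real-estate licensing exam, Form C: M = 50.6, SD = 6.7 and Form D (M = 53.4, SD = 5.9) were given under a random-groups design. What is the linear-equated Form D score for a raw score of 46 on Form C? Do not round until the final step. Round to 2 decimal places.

49.35

Linear equating: y = (SD_Y/SD_X)(x − M_X) + M_Y
y = (5.9/6.7)(46 − 50.6) + 53.4
y = 0.880597 × -4.6 + 53.4 = -4.0507 + 53.4 = 49.35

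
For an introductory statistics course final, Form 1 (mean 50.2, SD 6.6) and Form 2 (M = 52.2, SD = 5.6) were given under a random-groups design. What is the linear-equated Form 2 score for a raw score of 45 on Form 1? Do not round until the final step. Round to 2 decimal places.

Linear equating: y = (SD_Y/SD_X)(x − M_X) + M_Y
y = (5.6/6.6)(45 − 50.2) + 52.2
y = 0.848485 × -5.2 + 52.2 = -4.4121 + 52.2 = 47.79

47.79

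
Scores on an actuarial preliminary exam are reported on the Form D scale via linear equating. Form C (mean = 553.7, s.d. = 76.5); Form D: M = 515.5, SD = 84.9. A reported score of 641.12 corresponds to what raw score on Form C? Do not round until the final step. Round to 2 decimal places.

Invert y = (SD_Y/SD_X)(x − M_X) + M_Y:
x = (SD_X/SD_Y)(y − M_Y) + M_X = (76.5/84.9)(641.12 − 515.5) + 553.7
x = 0.901060 × 125.620 + 553.7 = 666.89

666.89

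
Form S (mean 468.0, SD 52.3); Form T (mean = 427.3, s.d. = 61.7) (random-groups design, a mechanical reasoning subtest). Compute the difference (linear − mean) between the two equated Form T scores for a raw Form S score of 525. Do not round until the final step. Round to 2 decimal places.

Mean-equated: 525 + (427.3 − 468.0) = 484.30
Linear-equated: (61.7/52.3)(525 − 468.0) + 427.3 = 494.545
Difference = 494.545 − 484.30 = 10.24

10.24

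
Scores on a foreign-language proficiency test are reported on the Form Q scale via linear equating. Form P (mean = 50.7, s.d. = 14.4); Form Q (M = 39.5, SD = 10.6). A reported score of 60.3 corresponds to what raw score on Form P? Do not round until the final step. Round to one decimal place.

79.0

Invert y = (SD_Y/SD_X)(x − M_X) + M_Y:
x = (SD_X/SD_Y)(y − M_Y) + M_X = (14.4/10.6)(60.3 − 39.5) + 50.7
x = 1.358491 × 20.800 + 50.7 = 79.0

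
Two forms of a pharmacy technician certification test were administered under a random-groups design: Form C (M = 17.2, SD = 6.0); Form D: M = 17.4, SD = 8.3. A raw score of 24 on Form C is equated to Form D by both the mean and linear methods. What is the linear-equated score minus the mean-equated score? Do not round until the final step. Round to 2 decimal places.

Mean-equated: 24 + (17.4 − 17.2) = 24.20
Linear-equated: (8.3/6.0)(24 − 17.2) + 17.4 = 26.807
Difference = 26.807 − 24.20 = 2.61

2.61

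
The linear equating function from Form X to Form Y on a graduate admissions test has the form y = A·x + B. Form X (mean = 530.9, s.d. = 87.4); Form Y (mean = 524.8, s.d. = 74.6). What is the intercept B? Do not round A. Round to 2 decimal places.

71.65

A = SD_Y / SD_X = 74.6 / 87.4 = 0.853547
B = M_Y − A·M_X = 524.8 − 0.853547 × 530.9 = 71.65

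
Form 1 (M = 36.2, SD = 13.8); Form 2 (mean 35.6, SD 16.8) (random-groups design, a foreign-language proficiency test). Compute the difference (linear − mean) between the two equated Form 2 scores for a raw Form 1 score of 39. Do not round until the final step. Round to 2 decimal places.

Mean-equated: 39 + (35.6 − 36.2) = 38.40
Linear-equated: (16.8/13.8)(39 − 36.2) + 35.6 = 39.009
Difference = 39.009 − 38.40 = 0.61

0.61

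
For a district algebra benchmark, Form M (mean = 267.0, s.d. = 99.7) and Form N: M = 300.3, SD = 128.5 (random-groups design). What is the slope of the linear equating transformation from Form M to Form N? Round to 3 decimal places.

1.289

A = SD_Y / SD_X = 128.5 / 99.7 = 1.289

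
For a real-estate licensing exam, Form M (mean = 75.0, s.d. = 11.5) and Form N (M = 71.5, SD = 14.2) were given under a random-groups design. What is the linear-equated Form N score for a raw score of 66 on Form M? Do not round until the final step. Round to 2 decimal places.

Linear equating: y = (SD_Y/SD_X)(x − M_X) + M_Y
y = (14.2/11.5)(66 − 75.0) + 71.5
y = 1.234783 × -9.0 + 71.5 = -11.1130 + 71.5 = 60.39

60.39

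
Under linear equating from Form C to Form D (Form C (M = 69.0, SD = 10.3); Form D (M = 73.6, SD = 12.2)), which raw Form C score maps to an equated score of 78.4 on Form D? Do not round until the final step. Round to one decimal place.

Invert y = (SD_Y/SD_X)(x − M_X) + M_Y:
x = (SD_X/SD_Y)(y − M_Y) + M_X = (10.3/12.2)(78.4 − 73.6) + 69.0
x = 0.844262 × 4.800 + 69.0 = 73.1

73.1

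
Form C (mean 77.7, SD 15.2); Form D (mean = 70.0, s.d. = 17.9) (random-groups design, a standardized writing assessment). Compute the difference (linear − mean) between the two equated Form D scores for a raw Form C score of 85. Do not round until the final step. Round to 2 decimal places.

Mean-equated: 85 + (70.0 − 77.7) = 77.30
Linear-equated: (17.9/15.2)(85 − 77.7) + 70.0 = 78.597
Difference = 78.597 − 77.30 = 1.30

1.30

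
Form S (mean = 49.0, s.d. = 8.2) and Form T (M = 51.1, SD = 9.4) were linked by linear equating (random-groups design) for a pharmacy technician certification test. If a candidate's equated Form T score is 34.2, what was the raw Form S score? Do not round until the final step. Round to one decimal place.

34.3

Invert y = (SD_Y/SD_X)(x − M_X) + M_Y:
x = (SD_X/SD_Y)(y − M_Y) + M_X = (8.2/9.4)(34.2 − 51.1) + 49.0
x = 0.872340 × -16.900 + 49.0 = 34.3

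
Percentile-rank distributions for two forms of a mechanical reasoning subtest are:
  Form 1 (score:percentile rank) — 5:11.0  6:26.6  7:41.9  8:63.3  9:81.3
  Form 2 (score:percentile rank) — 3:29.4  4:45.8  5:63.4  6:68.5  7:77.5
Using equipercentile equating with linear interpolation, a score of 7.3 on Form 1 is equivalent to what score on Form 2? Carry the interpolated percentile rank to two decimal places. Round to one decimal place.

PR of 7.3 on Form 1: 41.9 + (7.3 − 7)/(8 − 7) × (63.3 − 41.9) = 48.32
On Form 2, PR 48.32 falls between score 4 (PR 45.8) and 5 (PR 63.4).
Interpolate: 4 + (48.32 − 45.8)/(63.4 − 45.8) × (5 − 4) = 4.1

4.1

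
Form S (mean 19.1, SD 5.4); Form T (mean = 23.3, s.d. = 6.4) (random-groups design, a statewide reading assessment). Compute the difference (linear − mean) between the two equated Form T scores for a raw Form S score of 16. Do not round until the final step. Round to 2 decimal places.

Mean-equated: 16 + (23.3 − 19.1) = 20.20
Linear-equated: (6.4/5.4)(16 − 19.1) + 23.3 = 19.626
Difference = 19.626 − 20.20 = -0.57

-0.57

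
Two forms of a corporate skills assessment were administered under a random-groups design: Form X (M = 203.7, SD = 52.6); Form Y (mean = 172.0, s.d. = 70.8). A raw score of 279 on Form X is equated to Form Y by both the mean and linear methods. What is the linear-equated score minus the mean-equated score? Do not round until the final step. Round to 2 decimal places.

Mean-equated: 279 + (172.0 − 203.7) = 247.30
Linear-equated: (70.8/52.6)(279 − 203.7) + 172.0 = 273.354
Difference = 273.354 − 247.30 = 26.05

26.05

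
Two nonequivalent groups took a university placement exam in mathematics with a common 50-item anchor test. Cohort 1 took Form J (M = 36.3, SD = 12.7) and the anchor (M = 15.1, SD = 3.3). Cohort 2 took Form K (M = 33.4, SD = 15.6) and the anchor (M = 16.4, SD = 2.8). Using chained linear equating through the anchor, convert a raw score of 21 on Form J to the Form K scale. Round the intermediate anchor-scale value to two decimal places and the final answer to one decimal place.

Form J → anchor (Cohort 1): v = (3.3/12.7)(21 − 36.3) + 15.1 = 11.12
anchor → Form K (Cohort 2): y = (15.6/2.8)(11.12 − 16.4) + 33.4 = 4.0

4.0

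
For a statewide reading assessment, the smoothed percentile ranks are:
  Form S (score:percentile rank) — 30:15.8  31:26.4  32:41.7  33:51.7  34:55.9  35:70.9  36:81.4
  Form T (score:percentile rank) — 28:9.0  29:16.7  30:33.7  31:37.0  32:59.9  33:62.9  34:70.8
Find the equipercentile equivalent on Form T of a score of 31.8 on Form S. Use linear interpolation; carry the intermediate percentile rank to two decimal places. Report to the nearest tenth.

PR of 31.8 on Form S: 26.4 + (31.8 − 31)/(32 − 31) × (41.7 − 26.4) = 38.64
On Form T, PR 38.64 falls between score 31 (PR 37.0) and 32 (PR 59.9).
Interpolate: 31 + (38.64 − 37.0)/(59.9 − 37.0) × (32 − 31) = 31.1

31.1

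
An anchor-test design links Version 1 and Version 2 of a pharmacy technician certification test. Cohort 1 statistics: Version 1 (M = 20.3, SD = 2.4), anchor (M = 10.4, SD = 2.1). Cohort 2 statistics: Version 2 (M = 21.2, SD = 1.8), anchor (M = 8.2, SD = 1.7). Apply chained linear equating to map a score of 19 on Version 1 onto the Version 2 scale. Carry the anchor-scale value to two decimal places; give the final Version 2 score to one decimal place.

Version 1 → anchor (Cohort 1): v = (2.1/2.4)(19 − 20.3) + 10.4 = 9.26
anchor → Version 2 (Cohort 2): y = (1.8/1.7)(9.26 − 8.2) + 21.2 = 22.3

22.3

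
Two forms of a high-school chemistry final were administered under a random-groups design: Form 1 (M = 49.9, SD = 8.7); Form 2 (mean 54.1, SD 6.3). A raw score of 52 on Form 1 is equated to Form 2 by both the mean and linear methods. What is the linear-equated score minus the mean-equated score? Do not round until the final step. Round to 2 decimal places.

-0.58

Mean-equated: 52 + (54.1 − 49.9) = 56.20
Linear-equated: (6.3/8.7)(52 − 49.9) + 54.1 = 55.621
Difference = 55.621 − 56.20 = -0.58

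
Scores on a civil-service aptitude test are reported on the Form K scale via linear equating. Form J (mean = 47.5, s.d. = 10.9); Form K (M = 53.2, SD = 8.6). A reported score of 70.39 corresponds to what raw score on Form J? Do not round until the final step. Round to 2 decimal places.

Invert y = (SD_Y/SD_X)(x − M_X) + M_Y:
x = (SD_X/SD_Y)(y − M_Y) + M_X = (10.9/8.6)(70.39 − 53.2) + 47.5
x = 1.267442 × 17.190 + 47.5 = 69.29

69.29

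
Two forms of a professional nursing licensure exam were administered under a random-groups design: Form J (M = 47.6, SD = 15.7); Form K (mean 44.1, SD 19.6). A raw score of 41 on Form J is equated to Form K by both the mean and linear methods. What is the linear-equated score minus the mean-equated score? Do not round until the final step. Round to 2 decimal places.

Mean-equated: 41 + (44.1 − 47.6) = 37.50
Linear-equated: (19.6/15.7)(41 − 47.6) + 44.1 = 35.861
Difference = 35.861 − 37.50 = -1.64

-1.64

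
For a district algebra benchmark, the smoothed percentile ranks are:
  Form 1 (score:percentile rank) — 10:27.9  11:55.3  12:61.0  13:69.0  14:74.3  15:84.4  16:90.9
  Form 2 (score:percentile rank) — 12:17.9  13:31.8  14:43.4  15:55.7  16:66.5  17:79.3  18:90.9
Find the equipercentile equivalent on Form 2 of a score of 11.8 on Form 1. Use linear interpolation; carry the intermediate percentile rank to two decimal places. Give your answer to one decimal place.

PR of 11.8 on Form 1: 55.3 + (11.8 − 11)/(12 − 11) × (61.0 − 55.3) = 59.86
On Form 2, PR 59.86 falls between score 15 (PR 55.7) and 16 (PR 66.5).
Interpolate: 15 + (59.86 − 55.7)/(66.5 − 55.7) × (16 − 15) = 15.4

15.4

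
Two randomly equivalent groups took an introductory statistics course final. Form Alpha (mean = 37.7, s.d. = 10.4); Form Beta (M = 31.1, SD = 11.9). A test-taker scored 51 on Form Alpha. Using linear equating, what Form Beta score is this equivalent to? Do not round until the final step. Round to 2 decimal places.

Linear equating: y = (SD_Y/SD_X)(x − M_X) + M_Y
y = (11.9/10.4)(51 − 37.7) + 31.1
y = 1.144231 × 13.3 + 31.1 = 15.2183 + 31.1 = 46.32

46.32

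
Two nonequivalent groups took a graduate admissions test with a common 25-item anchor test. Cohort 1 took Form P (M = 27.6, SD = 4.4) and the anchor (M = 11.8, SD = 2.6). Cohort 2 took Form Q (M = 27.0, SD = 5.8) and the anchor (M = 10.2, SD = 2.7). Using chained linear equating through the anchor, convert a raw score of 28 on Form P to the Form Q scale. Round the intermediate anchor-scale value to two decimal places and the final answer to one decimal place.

Form P → anchor (Cohort 1): v = (2.6/4.4)(28 − 27.6) + 11.8 = 12.04
anchor → Form Q (Cohort 2): y = (5.8/2.7)(12.04 − 10.2) + 27.0 = 31.0

31.0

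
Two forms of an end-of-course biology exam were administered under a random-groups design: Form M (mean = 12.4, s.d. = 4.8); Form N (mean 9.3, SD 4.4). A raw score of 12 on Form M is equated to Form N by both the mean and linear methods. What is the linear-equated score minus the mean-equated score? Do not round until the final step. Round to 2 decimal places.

Mean-equated: 12 + (9.3 − 12.4) = 8.90
Linear-equated: (4.4/4.8)(12 − 12.4) + 9.3 = 8.933
Difference = 8.933 − 8.90 = 0.03

0.03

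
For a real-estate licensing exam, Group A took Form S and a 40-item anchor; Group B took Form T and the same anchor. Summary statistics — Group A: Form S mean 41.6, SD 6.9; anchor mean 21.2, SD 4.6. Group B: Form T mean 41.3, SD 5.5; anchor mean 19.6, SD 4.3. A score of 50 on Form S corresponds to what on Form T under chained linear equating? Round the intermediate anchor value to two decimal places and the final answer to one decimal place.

Form S → anchor (Group A): v = (4.6/6.9)(50 − 41.6) + 21.2 = 26.80
anchor → Form T (Group B): y = (5.5/4.3)(26.80 − 19.6) + 41.3 = 50.5

50.5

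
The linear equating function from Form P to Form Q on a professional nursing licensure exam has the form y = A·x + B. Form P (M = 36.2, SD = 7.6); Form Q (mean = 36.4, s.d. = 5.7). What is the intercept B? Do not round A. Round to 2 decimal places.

9.25

A = SD_Y / SD_X = 5.7 / 7.6 = 0.750000
B = M_Y − A·M_X = 36.4 − 0.750000 × 36.2 = 9.25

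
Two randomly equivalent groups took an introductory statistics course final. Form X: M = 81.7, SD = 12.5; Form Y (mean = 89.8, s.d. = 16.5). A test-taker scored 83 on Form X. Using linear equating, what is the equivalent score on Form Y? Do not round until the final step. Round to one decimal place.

Linear equating: y = (SD_Y/SD_X)(x − M_X) + M_Y
y = (16.5/12.5)(83 − 81.7) + 89.8
y = 1.320000 × 1.3 + 89.8 = 1.7160 + 89.8 = 91.5

91.5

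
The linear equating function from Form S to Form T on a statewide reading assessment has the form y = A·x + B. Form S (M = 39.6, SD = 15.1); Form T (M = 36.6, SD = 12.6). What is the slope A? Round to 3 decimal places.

A = SD_Y / SD_X = 12.6 / 15.1 = 0.834

0.834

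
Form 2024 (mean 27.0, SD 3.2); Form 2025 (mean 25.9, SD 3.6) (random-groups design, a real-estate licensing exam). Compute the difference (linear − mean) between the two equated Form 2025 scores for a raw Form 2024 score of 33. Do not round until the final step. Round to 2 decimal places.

0.75

Mean-equated: 33 + (25.9 − 27.0) = 31.90
Linear-equated: (3.6/3.2)(33 − 27.0) + 25.9 = 32.650
Difference = 32.650 − 31.90 = 0.75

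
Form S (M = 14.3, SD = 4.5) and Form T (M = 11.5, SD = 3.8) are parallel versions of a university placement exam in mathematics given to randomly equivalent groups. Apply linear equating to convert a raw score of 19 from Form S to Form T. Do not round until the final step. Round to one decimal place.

15.5

Linear equating: y = (SD_Y/SD_X)(x − M_X) + M_Y
y = (3.8/4.5)(19 − 14.3) + 11.5
y = 0.844444 × 4.7 + 11.5 = 3.9689 + 11.5 = 15.5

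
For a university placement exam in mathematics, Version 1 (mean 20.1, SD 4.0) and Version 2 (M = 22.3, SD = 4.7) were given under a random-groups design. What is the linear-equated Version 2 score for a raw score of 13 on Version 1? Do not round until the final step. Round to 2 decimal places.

Linear equating: y = (SD_Y/SD_X)(x − M_X) + M_Y
y = (4.7/4.0)(13 − 20.1) + 22.3
y = 1.175000 × -7.1 + 22.3 = -8.3425 + 22.3 = 13.96

13.96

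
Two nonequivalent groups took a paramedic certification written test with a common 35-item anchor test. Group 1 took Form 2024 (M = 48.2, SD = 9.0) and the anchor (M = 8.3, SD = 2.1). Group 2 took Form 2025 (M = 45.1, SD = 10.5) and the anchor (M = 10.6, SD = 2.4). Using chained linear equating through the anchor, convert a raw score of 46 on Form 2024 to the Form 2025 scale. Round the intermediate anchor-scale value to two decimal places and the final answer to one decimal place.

32.8

Form 2024 → anchor (Group 1): v = (2.1/9.0)(46 − 48.2) + 8.3 = 7.79
anchor → Form 2025 (Group 2): y = (10.5/2.4)(7.79 − 10.6) + 45.1 = 32.8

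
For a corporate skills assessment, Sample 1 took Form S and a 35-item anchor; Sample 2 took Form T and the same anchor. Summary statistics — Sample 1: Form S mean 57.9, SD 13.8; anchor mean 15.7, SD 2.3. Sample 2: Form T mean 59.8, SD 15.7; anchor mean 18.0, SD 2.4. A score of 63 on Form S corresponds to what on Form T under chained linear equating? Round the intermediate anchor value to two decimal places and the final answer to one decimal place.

Form S → anchor (Sample 1): v = (2.3/13.8)(63 − 57.9) + 15.7 = 16.55
anchor → Form T (Sample 2): y = (15.7/2.4)(16.55 − 18.0) + 59.8 = 50.3

50.3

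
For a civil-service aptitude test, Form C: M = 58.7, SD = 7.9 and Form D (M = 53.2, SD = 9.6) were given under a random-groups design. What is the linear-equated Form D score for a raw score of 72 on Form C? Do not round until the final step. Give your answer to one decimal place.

Linear equating: y = (SD_Y/SD_X)(x − M_X) + M_Y
y = (9.6/7.9)(72 − 58.7) + 53.2
y = 1.215190 × 13.3 + 53.2 = 16.1620 + 53.2 = 69.4

69.4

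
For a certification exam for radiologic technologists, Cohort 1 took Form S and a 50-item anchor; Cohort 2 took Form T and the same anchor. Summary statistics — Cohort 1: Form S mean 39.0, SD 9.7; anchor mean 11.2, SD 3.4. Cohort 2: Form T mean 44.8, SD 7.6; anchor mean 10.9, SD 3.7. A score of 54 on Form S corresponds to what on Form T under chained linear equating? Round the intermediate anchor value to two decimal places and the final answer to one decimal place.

56.2

Form S → anchor (Cohort 1): v = (3.4/9.7)(54 − 39.0) + 11.2 = 16.46
anchor → Form T (Cohort 2): y = (7.6/3.7)(16.46 − 10.9) + 44.8 = 56.2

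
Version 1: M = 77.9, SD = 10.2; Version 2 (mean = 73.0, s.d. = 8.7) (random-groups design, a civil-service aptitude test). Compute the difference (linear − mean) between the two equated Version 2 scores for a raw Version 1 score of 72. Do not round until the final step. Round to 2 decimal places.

Mean-equated: 72 + (73.0 − 77.9) = 67.10
Linear-equated: (8.7/10.2)(72 − 77.9) + 73.0 = 67.968
Difference = 67.968 − 67.10 = 0.87

0.87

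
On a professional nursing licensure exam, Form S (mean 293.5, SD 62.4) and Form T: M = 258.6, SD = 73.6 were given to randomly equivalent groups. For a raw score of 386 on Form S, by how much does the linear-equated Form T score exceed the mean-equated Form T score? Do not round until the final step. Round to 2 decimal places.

16.60

Mean-equated: 386 + (258.6 − 293.5) = 351.10
Linear-equated: (73.6/62.4)(386 − 293.5) + 258.6 = 367.703
Difference = 367.703 − 351.10 = 16.60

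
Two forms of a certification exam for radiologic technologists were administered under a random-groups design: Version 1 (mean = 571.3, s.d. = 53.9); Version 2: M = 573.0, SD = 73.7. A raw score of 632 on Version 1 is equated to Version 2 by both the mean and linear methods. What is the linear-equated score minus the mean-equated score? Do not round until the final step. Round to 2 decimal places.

22.30

Mean-equated: 632 + (573.0 − 571.3) = 633.70
Linear-equated: (73.7/53.9)(632 − 571.3) + 573.0 = 655.998
Difference = 655.998 − 633.70 = 22.30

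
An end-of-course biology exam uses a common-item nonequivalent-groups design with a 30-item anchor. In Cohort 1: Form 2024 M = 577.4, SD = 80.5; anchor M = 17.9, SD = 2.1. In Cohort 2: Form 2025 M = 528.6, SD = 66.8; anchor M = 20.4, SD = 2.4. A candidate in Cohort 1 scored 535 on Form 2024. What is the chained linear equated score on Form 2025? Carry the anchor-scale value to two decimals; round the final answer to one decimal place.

428.1

Form 2024 → anchor (Cohort 1): v = (2.1/80.5)(535 − 577.4) + 17.9 = 16.79
anchor → Form 2025 (Cohort 2): y = (66.8/2.4)(16.79 − 20.4) + 528.6 = 428.1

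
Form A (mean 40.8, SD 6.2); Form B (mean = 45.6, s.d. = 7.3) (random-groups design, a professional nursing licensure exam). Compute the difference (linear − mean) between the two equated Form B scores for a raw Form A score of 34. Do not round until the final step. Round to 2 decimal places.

-1.21

Mean-equated: 34 + (45.6 − 40.8) = 38.80
Linear-equated: (7.3/6.2)(34 − 40.8) + 45.6 = 37.594
Difference = 37.594 − 38.80 = -1.21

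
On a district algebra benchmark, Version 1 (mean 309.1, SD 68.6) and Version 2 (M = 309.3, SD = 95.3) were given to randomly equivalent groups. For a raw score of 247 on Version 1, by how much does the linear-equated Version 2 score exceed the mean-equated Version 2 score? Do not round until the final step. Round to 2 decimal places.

Mean-equated: 247 + (309.3 − 309.1) = 247.20
Linear-equated: (95.3/68.6)(247 − 309.1) + 309.3 = 223.030
Difference = 223.030 − 247.20 = -24.17

-24.17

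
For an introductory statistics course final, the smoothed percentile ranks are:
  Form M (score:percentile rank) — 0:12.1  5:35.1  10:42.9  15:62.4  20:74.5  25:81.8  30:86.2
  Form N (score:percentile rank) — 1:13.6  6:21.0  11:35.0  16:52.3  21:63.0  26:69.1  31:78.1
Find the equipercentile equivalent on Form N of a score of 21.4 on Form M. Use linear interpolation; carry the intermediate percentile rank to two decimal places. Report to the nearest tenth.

30.1

PR of 21.4 on Form M: 74.5 + (21.4 − 20)/(25 − 20) × (81.8 − 74.5) = 76.54
On Form N, PR 76.54 falls between score 26 (PR 69.1) and 31 (PR 78.1).
Interpolate: 26 + (76.54 − 69.1)/(78.1 − 69.1) × (31 − 26) = 30.1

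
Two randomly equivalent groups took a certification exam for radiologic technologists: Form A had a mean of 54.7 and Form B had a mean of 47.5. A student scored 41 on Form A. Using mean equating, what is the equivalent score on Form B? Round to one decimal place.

33.8

Mean equating: y = x + (M_Y − M_X) = 41 + (47.5 − 54.7) = 33.8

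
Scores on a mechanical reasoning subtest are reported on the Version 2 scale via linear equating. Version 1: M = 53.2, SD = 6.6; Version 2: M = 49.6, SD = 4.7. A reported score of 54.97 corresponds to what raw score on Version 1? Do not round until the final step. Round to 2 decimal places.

60.74

Invert y = (SD_Y/SD_X)(x − M_X) + M_Y:
x = (SD_X/SD_Y)(y − M_Y) + M_X = (6.6/4.7)(54.97 − 49.6) + 53.2
x = 1.404255 × 5.370 + 53.2 = 60.74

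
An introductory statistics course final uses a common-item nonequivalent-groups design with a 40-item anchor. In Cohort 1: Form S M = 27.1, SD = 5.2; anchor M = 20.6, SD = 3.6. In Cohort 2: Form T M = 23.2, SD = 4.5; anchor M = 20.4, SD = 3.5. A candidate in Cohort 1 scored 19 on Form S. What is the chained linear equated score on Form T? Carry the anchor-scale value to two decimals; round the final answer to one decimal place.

Form S → anchor (Cohort 1): v = (3.6/5.2)(19 − 27.1) + 20.6 = 14.99
anchor → Form T (Cohort 2): y = (4.5/3.5)(14.99 − 20.4) + 23.2 = 16.2

16.2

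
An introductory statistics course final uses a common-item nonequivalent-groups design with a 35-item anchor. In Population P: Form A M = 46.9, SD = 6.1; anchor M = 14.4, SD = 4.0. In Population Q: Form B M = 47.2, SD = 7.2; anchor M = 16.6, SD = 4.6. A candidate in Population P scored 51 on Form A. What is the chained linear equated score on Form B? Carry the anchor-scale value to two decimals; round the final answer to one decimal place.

48.0

Form A → anchor (Population P): v = (4.0/6.1)(51 − 46.9) + 14.4 = 17.09
anchor → Form B (Population Q): y = (7.2/4.6)(17.09 − 16.6) + 47.2 = 48.0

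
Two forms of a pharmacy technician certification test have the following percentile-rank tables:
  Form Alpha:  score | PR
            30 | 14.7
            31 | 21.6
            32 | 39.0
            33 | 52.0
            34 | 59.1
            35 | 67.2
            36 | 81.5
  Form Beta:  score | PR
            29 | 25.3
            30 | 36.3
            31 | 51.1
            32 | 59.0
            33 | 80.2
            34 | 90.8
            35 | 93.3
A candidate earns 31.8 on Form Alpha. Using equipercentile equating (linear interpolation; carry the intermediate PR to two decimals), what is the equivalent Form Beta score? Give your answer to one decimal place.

29.9

PR of 31.8 on Form Alpha: 21.6 + (31.8 − 31)/(32 − 31) × (39.0 − 21.6) = 35.52
On Form Beta, PR 35.52 falls between score 29 (PR 25.3) and 30 (PR 36.3).
Interpolate: 29 + (35.52 − 25.3)/(36.3 − 25.3) × (30 − 29) = 29.9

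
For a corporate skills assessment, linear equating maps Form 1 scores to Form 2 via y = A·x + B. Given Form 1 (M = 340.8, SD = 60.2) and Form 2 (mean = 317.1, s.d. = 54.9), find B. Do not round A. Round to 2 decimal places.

A = SD_Y / SD_X = 54.9 / 60.2 = 0.911960
B = M_Y − A·M_X = 317.1 − 0.911960 × 340.8 = 6.30

6.30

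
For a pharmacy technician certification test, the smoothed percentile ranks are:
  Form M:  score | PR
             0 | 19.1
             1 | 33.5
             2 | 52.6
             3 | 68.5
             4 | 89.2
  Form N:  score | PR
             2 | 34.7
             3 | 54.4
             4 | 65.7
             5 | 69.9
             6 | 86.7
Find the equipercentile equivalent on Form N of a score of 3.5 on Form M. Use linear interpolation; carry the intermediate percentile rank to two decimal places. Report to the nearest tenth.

PR of 3.5 on Form M: 68.5 + (3.5 − 3)/(4 − 3) × (89.2 − 68.5) = 78.85
On Form N, PR 78.85 falls between score 5 (PR 69.9) and 6 (PR 86.7).
Interpolate: 5 + (78.85 − 69.9)/(86.7 − 69.9) × (6 − 5) = 5.5

5.5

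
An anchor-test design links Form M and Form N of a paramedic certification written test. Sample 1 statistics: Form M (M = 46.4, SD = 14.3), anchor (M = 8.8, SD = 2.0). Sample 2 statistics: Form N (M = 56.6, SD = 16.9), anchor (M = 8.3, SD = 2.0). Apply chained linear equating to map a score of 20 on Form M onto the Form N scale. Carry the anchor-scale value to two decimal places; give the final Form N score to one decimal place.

29.6

Form M → anchor (Sample 1): v = (2.0/14.3)(20 − 46.4) + 8.8 = 5.11
anchor → Form N (Sample 2): y = (16.9/2.0)(5.11 − 8.3) + 56.6 = 29.6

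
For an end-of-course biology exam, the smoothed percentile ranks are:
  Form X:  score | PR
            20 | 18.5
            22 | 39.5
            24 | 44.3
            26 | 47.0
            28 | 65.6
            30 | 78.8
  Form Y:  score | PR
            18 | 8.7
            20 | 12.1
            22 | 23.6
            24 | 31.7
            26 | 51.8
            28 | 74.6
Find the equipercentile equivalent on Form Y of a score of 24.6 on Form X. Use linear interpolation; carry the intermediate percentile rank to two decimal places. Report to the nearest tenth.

PR of 24.6 on Form X: 44.3 + (24.6 − 24)/(26 − 24) × (47.0 − 44.3) = 45.11
On Form Y, PR 45.11 falls between score 24 (PR 31.7) and 26 (PR 51.8).
Interpolate: 24 + (45.11 − 31.7)/(51.8 − 31.7) × (26 − 24) = 25.3

25.3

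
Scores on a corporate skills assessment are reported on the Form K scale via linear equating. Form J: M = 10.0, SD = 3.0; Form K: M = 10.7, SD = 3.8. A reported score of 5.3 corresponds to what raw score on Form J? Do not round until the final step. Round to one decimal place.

5.7

Invert y = (SD_Y/SD_X)(x − M_X) + M_Y:
x = (SD_X/SD_Y)(y − M_Y) + M_X = (3.0/3.8)(5.3 − 10.7) + 10.0
x = 0.789474 × -5.400 + 10.0 = 5.7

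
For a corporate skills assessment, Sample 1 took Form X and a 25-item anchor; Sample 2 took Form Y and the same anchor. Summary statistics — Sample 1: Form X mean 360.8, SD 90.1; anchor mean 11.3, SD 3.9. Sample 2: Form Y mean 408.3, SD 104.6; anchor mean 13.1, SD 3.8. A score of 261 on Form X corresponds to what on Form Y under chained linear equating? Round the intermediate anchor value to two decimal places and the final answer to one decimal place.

239.8

Form X → anchor (Sample 1): v = (3.9/90.1)(261 − 360.8) + 11.3 = 6.98
anchor → Form Y (Sample 2): y = (104.6/3.8)(6.98 − 13.1) + 408.3 = 239.8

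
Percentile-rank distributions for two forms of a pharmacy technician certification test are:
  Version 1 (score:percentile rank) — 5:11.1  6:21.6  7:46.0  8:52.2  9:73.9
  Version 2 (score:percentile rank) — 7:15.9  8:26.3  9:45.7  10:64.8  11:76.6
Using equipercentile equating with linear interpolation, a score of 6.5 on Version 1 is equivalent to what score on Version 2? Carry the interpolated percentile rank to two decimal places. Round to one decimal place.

PR of 6.5 on Version 1: 21.6 + (6.5 − 6)/(7 − 6) × (46.0 − 21.6) = 33.80
On Version 2, PR 33.80 falls between score 8 (PR 26.3) and 9 (PR 45.7).
Interpolate: 8 + (33.80 − 26.3)/(45.7 − 26.3) × (9 − 8) = 8.4

8.4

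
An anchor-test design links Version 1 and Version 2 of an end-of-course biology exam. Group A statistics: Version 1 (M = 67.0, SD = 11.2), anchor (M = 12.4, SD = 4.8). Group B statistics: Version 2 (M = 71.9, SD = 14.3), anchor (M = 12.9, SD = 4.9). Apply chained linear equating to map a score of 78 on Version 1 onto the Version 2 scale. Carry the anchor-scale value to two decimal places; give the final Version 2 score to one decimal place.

84.2

Version 1 → anchor (Group A): v = (4.8/11.2)(78 − 67.0) + 12.4 = 17.11
anchor → Version 2 (Group B): y = (14.3/4.9)(17.11 − 12.9) + 71.9 = 84.2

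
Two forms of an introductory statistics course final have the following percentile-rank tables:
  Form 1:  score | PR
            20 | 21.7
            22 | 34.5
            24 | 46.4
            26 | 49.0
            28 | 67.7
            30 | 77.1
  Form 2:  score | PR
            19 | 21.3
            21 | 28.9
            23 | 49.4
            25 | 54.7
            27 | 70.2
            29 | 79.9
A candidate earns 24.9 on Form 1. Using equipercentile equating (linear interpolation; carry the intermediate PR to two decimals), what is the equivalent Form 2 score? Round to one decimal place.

PR of 24.9 on Form 1: 46.4 + (24.9 − 24)/(26 − 24) × (49.0 − 46.4) = 47.57
On Form 2, PR 47.57 falls between score 21 (PR 28.9) and 23 (PR 49.4).
Interpolate: 21 + (47.57 − 28.9)/(49.4 − 28.9) × (23 − 21) = 22.8

22.8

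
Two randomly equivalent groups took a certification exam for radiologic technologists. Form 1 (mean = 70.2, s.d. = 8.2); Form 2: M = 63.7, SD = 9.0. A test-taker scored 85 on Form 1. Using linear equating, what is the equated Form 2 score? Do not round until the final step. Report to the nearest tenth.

Linear equating: y = (SD_Y/SD_X)(x − M_X) + M_Y
y = (9.0/8.2)(85 − 70.2) + 63.7
y = 1.097561 × 14.8 + 63.7 = 16.2439 + 63.7 = 79.9

79.9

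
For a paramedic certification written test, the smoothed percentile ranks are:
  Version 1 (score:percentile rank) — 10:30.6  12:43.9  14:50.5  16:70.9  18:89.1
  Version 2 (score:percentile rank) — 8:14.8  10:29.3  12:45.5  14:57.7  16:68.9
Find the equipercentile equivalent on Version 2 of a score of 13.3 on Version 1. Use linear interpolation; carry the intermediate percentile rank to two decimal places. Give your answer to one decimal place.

PR of 13.3 on Version 1: 43.9 + (13.3 − 12)/(14 − 12) × (50.5 − 43.9) = 48.19
On Version 2, PR 48.19 falls between score 12 (PR 45.5) and 14 (PR 57.7).
Interpolate: 12 + (48.19 − 45.5)/(57.7 − 45.5) × (14 − 12) = 12.4

12.4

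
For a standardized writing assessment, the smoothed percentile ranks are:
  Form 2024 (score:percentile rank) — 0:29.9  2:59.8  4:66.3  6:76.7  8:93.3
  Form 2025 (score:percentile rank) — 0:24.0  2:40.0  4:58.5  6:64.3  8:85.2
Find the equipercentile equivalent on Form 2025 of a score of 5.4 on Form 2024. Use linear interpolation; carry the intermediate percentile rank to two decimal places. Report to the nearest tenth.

PR of 5.4 on Form 2024: 66.3 + (5.4 − 4)/(6 − 4) × (76.7 − 66.3) = 73.58
On Form 2025, PR 73.58 falls between score 6 (PR 64.3) and 8 (PR 85.2).
Interpolate: 6 + (73.58 − 64.3)/(85.2 − 64.3) × (8 − 6) = 6.9

6.9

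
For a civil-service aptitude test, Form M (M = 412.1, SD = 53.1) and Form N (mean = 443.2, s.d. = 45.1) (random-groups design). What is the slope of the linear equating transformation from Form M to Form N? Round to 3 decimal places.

A = SD_Y / SD_X = 45.1 / 53.1 = 0.849

0.849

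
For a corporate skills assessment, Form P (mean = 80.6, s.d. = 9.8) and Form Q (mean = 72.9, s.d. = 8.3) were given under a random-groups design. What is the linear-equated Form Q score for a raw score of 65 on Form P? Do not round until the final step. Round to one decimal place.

Linear equating: y = (SD_Y/SD_X)(x − M_X) + M_Y
y = (8.3/9.8)(65 − 80.6) + 72.9
y = 0.846939 × -15.6 + 72.9 = -13.2122 + 72.9 = 59.7

59.7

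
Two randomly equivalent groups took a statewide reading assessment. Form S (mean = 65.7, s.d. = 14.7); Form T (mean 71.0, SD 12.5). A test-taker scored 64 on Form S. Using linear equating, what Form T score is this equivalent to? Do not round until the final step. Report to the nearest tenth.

Linear equating: y = (SD_Y/SD_X)(x − M_X) + M_Y
y = (12.5/14.7)(64 − 65.7) + 71.0
y = 0.850340 × -1.7 + 71.0 = -1.4456 + 71.0 = 69.6

69.6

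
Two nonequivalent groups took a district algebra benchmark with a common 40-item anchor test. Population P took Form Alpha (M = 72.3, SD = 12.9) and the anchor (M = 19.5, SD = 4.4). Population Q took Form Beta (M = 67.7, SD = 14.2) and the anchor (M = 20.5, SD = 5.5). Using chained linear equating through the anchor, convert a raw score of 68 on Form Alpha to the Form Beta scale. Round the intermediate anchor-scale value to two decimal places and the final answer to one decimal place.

61.3

Form Alpha → anchor (Population P): v = (4.4/12.9)(68 − 72.3) + 19.5 = 18.03
anchor → Form Beta (Population Q): y = (14.2/5.5)(18.03 − 20.5) + 67.7 = 61.3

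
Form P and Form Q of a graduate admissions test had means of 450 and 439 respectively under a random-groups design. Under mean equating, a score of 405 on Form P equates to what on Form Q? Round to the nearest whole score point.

394

Mean equating: y = x + (M_Y − M_X) = 405 + (439 − 450) = 394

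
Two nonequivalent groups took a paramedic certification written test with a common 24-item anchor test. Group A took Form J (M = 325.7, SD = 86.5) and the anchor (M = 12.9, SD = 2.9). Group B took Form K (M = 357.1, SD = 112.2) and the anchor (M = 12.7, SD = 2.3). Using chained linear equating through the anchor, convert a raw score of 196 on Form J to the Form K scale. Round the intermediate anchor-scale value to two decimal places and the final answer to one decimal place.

Form J → anchor (Group A): v = (2.9/86.5)(196 − 325.7) + 12.9 = 8.55
anchor → Form K (Group B): y = (112.2/2.3)(8.55 − 12.7) + 357.1 = 154.7

154.7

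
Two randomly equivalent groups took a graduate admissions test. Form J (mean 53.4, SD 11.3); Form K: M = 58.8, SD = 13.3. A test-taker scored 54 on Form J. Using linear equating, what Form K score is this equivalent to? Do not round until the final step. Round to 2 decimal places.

Linear equating: y = (SD_Y/SD_X)(x − M_X) + M_Y
y = (13.3/11.3)(54 − 53.4) + 58.8
y = 1.176991 × 0.6 + 58.8 = 0.7062 + 58.8 = 59.51

59.51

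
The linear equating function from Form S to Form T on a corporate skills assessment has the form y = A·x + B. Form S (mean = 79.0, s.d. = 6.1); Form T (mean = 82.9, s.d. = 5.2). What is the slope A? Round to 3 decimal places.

A = SD_Y / SD_X = 5.2 / 6.1 = 0.852

0.852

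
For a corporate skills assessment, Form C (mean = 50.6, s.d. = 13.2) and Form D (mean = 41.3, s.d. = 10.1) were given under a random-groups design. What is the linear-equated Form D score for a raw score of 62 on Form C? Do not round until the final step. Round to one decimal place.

50.0

Linear equating: y = (SD_Y/SD_X)(x − M_X) + M_Y
y = (10.1/13.2)(62 − 50.6) + 41.3
y = 0.765152 × 11.4 + 41.3 = 8.7227 + 41.3 = 50.0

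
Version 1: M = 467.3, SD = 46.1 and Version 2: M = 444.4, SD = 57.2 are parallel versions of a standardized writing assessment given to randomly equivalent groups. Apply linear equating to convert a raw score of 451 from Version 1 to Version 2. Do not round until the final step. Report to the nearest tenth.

Linear equating: y = (SD_Y/SD_X)(x − M_X) + M_Y
y = (57.2/46.1)(451 − 467.3) + 444.4
y = 1.240781 × -16.3 + 444.4 = -20.2247 + 444.4 = 424.2

424.2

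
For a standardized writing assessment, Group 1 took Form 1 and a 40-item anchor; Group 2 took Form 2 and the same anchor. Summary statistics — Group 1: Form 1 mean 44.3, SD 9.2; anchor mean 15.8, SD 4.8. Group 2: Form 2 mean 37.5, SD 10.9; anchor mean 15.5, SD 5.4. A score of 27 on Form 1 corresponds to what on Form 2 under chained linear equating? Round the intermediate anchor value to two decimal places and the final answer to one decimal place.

Form 1 → anchor (Group 1): v = (4.8/9.2)(27 − 44.3) + 15.8 = 6.77
anchor → Form 2 (Group 2): y = (10.9/5.4)(6.77 − 15.5) + 37.5 = 19.9

19.9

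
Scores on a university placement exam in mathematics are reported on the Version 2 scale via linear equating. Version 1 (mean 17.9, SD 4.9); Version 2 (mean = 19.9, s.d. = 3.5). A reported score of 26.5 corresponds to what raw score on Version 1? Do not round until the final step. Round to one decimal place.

27.1

Invert y = (SD_Y/SD_X)(x − M_X) + M_Y:
x = (SD_X/SD_Y)(y − M_Y) + M_X = (4.9/3.5)(26.5 − 19.9) + 17.9
x = 1.400000 × 6.600 + 17.9 = 27.1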